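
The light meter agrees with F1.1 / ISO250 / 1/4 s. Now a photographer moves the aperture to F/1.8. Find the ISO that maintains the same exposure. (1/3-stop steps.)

ISO 640

Aperture: f/1.1 → f/1.2 → f/1.4 → f/1.6 → f/1.8 — 1 1/3 stops smaller aperture (darker).
Need 1 1/3 stops brighter from the ISO: 250 → 320 → 400 → 500 → 640.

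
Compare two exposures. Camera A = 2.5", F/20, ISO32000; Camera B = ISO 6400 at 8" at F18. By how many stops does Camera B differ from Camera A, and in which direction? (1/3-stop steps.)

1/3 stop darker

Aperture: f/20 → f/18 — 1/3 stop wider (brighter).
Shutter speed: 2.5 → 3.2 → 4 → 5 → 6 → 8 — 1 2/3 stops longer (brighter).
ISO: 32000 → 25600 → 20000 → 16000 → 12800 → 10000 → 8000 → 6400 — 2 1/3 stops lower (darker).
Net: +1/3 +1 2/3 −2 1/3 = −1/3 stops.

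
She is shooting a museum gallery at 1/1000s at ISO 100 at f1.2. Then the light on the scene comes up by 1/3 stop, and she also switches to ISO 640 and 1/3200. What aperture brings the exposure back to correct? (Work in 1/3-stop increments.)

f/2

Scene light: 1/3 stop brighter.
ISO: 100 → 125 → 160 → 200 → 250 → 320 → 400 → 500 → 640 — 2 2/3 stops higher (brighter).
Shutter speed: 1/1000 → 1/1250 → 1/1600 → 1/2000 → 1/2500 → 1/3200 — 1 2/3 stops faster (darker).
Net so far: 1 1/3 stops brighter. Aperture: f/1.2 → f/1.4 → f/1.6 → f/1.8 → f/2.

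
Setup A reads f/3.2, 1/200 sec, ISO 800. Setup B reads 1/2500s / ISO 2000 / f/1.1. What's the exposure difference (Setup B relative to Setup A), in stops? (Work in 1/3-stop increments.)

Aperture: f/3.2 → f/2.8 → f/2.5 → f/2.2 → f/2 → f/1.8 → f/1.6 → f/1.4 → f/1.2 → f/1.1 — 3 stops larger aperture (brighter).
Shutter speed: 1/200 → 1/250 → 1/320 → 1/400 → 1/500 → 1/640 → 1/800 → 1/1000 → 1/1250 → 1/1600 → 1/2000 → 1/2500 — 3 2/3 stops shorter (darker).
ISO: 800 → 1000 → 1250 → 1600 → 2000 — 1 1/3 stops higher (brighter).
Net: +3 −3 2/3 +1 1/3 = +2/3 stops.

2/3 stop brighter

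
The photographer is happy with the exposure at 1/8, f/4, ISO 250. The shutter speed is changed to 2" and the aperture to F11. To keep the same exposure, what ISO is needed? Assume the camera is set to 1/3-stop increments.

Shutter speed: 1/8 → 1/6 → 1/5 → 1/4 → 0.3 → 0.4 → 0.5 → 0.6 → 0.8 → 1 → 1.3 → 1.6 → 2 — 4 stops longer (brighter).
Aperture: f/4 → f/4.5 → f/5 → f/5.6 → f/6.3 → f/7.1 → f/8 → f/9 → f/10 → f/11 — 3 stops stopped down (darker).
Net change so far: 1 stop brighter. Offset with the ISO: 250 → 200 → 160 → 125.

ISO 125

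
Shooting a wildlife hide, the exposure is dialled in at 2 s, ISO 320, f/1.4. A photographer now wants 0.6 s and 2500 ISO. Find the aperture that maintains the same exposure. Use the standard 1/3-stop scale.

Shutter speed: 2 → 1.6 → 1.3 → 1 → 0.8 → 0.6 — 1 2/3 stops shorter (darker).
ISO: 320 → 400 → 500 → 640 → 800 → 1000 → 1250 → 1600 → 2000 → 2500 — 3 stops higher (brighter).
Net change so far: 1 1/3 stops brighter. Offset with the aperture: f/1.4 → f/1.6 → f/1.8 → f/2 → f/2.2.

f/2.2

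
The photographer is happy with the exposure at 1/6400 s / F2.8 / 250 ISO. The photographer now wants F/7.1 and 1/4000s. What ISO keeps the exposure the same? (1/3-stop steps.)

ISO 1000

Aperture: f/2.8 → f/3.2 → f/3.5 → f/4 → f/4.5 → f/5 → f/5.6 → f/6.3 → f/7.1 — 2 2/3 stops smaller aperture (darker).
Shutter speed: 1/6400 → 1/5000 → 1/4000 — 2/3 stop slower (brighter).
Net change so far: 2 stops darker. Offset with the ISO: 250 → 320 → 400 → 500 → 640 → 800 → 1000.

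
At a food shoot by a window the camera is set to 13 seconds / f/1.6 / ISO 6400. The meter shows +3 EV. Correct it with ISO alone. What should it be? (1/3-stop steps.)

ISO 800

Overexposed by 3 stops → need 3 stops darker.
ISO: 6400 → 5000 → 4000 → 3200 → 2500 → 2000 → 1600 → 1250 → 1000 → 800.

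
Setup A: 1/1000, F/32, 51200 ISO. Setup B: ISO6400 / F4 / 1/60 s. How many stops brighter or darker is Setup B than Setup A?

7 stops brighter

Aperture: f/32 → f/22 → f/16 → f/11 → f/8 → f/5.6 → f/4 — 6 stops opened up (brighter).
Shutter speed: 1/1000 → 1/500 → 1/250 → 1/125 → 1/60 — 4 stops slower (brighter).
ISO: 51200 → 25600 → 12800 → 6400 — 3 stops dropped (darker).
Net: +6 +4 −3 = +7 stops.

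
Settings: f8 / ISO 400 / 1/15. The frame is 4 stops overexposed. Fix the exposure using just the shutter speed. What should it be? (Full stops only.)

Overexposed by 4 stops → need 4 stops darker.
Shutter speed: 1/15 → 1/30 → 1/60 → 1/125 → 1/250.

1/250s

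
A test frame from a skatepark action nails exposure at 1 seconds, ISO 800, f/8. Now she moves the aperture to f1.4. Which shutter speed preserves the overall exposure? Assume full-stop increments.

1/30s

Aperture: f/8 → f/5.6 → f/4 → f/2.8 → f/2 → f/1.4 — 5 stops opened up (brighter).
Need 5 stops darker from the shutter speed: 1 → 1/2 → 1/4 → 1/8 → 1/15 → 1/30.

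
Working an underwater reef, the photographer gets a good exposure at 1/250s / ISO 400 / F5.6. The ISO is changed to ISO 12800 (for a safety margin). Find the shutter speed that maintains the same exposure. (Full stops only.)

1/8000s

ISO: 400 → 800 → 1600 → 3200 → 6400 → 12800 — 5 stops higher (brighter).
Need 5 stops darker from the shutter speed: 1/250 → 1/500 → 1/1000 → 1/2000 → 1/4000 → 1/8000.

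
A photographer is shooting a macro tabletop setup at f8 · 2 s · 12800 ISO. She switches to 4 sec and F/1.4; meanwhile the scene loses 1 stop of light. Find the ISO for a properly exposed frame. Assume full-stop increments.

ISO 400

Scene light: 1 stop darker.
Shutter speed: 2 → 4 — 1 stop slower (brighter).
Aperture: f/8 → f/5.6 → f/4 → f/2.8 → f/2 → f/1.4 — 5 stops wider (brighter).
Net so far: 5 stops brighter. ISO: 12800 → 6400 → 3200 → 1600 → 800 → 400.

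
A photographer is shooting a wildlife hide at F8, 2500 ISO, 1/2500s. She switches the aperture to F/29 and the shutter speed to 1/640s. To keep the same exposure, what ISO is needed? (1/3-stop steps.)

Aperture: f/8 → f/9 → f/10 → f/11 → f/13 → f/14 → f/16 → f/18 → f/20 → f/22 → f/25 → f/29 — 3 2/3 stops stopped down (darker).
Shutter speed: 1/2500 → 1/2000 → 1/1600 → 1/1250 → 1/1000 → 1/800 → 1/640 — 2 stops longer (brighter).
Net change so far: 1 2/3 stops darker. Offset with the ISO: 2500 → 3200 → 4000 → 5000 → 6400 → 8000.

ISO 8000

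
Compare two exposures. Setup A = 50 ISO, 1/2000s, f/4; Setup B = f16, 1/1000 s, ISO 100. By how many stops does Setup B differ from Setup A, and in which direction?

2 stops darker

Aperture: f/4 → f/5.6 → f/8 → f/11 → f/16 — 4 stops stopped down (darker).
Shutter speed: 1/2000 → 1/1000 — 1 stop longer (brighter).
ISO: 50 → 100 — 1 stop raised (brighter).
Net: −4 +1 +1 = −2 stops.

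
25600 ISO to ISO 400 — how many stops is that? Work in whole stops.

6 stops

25600 → 12800 → 6400 → 3200 → 1600 → 800 → 400 — count the steps: 6 stops.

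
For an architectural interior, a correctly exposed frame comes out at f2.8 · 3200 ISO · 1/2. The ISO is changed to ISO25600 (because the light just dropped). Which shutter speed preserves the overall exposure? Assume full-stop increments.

ISO: 3200 → 6400 → 12800 → 25600 — 3 stops raised (brighter).
Need 3 stops darker from the shutter speed: 1/2 → 1/4 → 1/8 → 1/15.

1/15s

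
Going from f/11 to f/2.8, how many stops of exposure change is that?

4 stops

f/11 → f/8 → f/5.6 → f/4 → f/2.8 — count the steps: 4 stops.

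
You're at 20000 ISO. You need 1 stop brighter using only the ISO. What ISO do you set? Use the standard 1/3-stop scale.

ISO 40000

ISO: 20000 → 25600 → 32000 → 40000 — 1 stop higher (brighter).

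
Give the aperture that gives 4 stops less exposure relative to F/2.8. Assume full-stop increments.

Aperture: f/2.8 → f/4 → f/5.6 → f/8 → f/11 — 4 stops stopped down (darker).

f/11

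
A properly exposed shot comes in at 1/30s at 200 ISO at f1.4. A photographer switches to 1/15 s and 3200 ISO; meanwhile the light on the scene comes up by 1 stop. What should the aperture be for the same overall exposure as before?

Scene light: 1 stop brighter.
Shutter speed: 1/30 → 1/15 — 1 stop longer (brighter).
ISO: 200 → 400 → 800 → 1600 → 3200 — 4 stops higher (brighter).
Net so far: 6 stops brighter. Aperture: f/1.4 → f/2 → f/2.8 → f/4 → f/5.6 → f/8 → f/11.

f/11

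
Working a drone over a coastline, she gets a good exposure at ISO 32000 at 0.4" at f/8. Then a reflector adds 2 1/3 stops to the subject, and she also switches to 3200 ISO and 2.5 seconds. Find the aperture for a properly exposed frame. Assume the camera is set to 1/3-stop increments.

f/14

Scene light: 2 1/3 stops brighter.
ISO: 32000 → 25600 → 20000 → 16000 → 12800 → 10000 → 8000 → 6400 → 5000 → 4000 → 3200 — 3 1/3 stops lower (darker).
Shutter speed: 0.4 → 0.5 → 0.6 → 0.8 → 1 → 1.3 → 1.6 → 2 → 2.5 — 2 2/3 stops longer (brighter).
Net so far: 1 2/3 stops brighter. Aperture: f/8 → f/9 → f/10 → f/11 → f/13 → f/14.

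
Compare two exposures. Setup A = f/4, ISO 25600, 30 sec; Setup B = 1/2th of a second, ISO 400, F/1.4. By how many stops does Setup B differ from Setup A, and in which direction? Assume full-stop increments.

9 stops darker

Aperture: f/4 → f/2.8 → f/2 → f/1.4 — 3 stops larger aperture (brighter).
Shutter speed: 30 → 15 → 8 → 4 → 2 → 1 → 1/2 — 6 stops shorter (darker).
ISO: 25600 → 12800 → 6400 → 3200 → 1600 → 800 → 400 — 6 stops lower (darker).
Net: +3 −6 −6 = −9 stops.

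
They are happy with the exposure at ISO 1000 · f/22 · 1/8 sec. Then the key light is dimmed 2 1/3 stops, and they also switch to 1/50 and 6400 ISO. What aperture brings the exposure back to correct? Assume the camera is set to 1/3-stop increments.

f/10

Scene light: 2 1/3 stops darker.
Shutter speed: 1/8 → 1/10 → 1/13 → 1/15 → 1/20 → 1/25 → 1/30 → 1/40 → 1/50 — 2 2/3 stops shorter (darker).
ISO: 1000 → 1250 → 1600 → 2000 → 2500 → 3200 → 4000 → 5000 → 6400 — 2 2/3 stops higher (brighter).
Net so far: 2 1/3 stops darker. Aperture: f/22 → f/20 → f/18 → f/16 → f/14 → f/13 → f/11 → f/10.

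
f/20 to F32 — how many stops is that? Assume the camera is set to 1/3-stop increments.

1 1/3 stops

f/20 → f/22 → f/25 → f/29 → f/32 — count the steps: 4 third-stops = 1 1/3 stops.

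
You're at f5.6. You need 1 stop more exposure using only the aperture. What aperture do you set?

Aperture: f/5.6 → f/4 — 1 stop wider (brighter).

f/4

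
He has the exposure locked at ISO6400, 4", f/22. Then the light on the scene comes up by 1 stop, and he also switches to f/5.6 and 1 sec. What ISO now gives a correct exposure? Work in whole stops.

ISO 800

Scene light: 1 stop brighter.
Aperture: f/22 → f/16 → f/11 → f/8 → f/5.6 — 4 stops opened up (brighter).
Shutter speed: 4 → 2 → 1 — 2 stops faster (darker).
Net so far: 3 stops brighter. ISO: 6400 → 3200 → 1600 → 800.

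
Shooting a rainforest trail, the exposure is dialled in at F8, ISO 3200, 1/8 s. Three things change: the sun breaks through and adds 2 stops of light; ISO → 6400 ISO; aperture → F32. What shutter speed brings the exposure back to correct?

Scene light: 2 stops brighter.
ISO: 3200 → 6400 — 1 stop raised (brighter).
Aperture: f/8 → f/11 → f/16 → f/22 → f/32 — 4 stops smaller aperture (darker).
Net so far: 1 stop darker. Shutter speed: 1/8 → 1/4.

1/4s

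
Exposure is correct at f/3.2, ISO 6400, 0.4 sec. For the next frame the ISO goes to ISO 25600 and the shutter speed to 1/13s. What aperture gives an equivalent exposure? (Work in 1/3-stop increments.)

ISO: 6400 → 8000 → 10000 → 12800 → 16000 → 20000 → 25600 — 2 stops higher (brighter).
Shutter speed: 0.4 → 0.3 → 1/4 → 1/5 → 1/6 → 1/8 → 1/10 → 1/13 — 2 1/3 stops shorter (darker).
Net change so far: 1/3 stop darker. Offset with the aperture: f/3.2 → f/2.8.

f/2.8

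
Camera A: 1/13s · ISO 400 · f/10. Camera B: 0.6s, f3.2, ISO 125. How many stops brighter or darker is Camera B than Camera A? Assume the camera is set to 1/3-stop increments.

Aperture: f/10 → f/9 → f/8 → f/7.1 → f/6.3 → f/5.6 → f/5 → f/4.5 → f/4 → f/3.5 → f/3.2 — 3 1/3 stops wider (brighter).
Shutter speed: 1/13 → 1/10 → 1/8 → 1/6 → 1/5 → 1/4 → 0.3 → 0.4 → 0.5 → 0.6 — 3 stops longer (brighter).
ISO: 400 → 320 → 250 → 200 → 160 → 125 — 1 2/3 stops lower (darker).
Net: +3 1/3 +3 −1 2/3 = +4 2/3 stops.

4 2/3 stops brighter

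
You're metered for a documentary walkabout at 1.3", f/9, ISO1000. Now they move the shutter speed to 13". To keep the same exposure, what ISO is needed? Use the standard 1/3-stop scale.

Shutter speed: 1.3 → 1.6 → 2 → 2.5 → 3.2 → 4 → 5 → 6 → 8 → 10 → 13 — 3 1/3 stops slower (brighter).
Need 3 1/3 stops darker from the ISO: 1000 → 800 → 640 → 500 → 400 → 320 → 250 → 200 → 160 → 125 → 100.

ISO 100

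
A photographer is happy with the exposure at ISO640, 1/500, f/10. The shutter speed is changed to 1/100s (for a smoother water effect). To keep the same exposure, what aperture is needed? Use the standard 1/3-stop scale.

Shutter speed: 1/500 → 1/400 → 1/320 → 1/250 → 1/200 → 1/160 → 1/125 → 1/100 — 2 1/3 stops longer (brighter).
Need 2 1/3 stops darker from the aperture: f/10 → f/11 → f/13 → f/14 → f/16 → f/18 → f/20 → f/22.

f/22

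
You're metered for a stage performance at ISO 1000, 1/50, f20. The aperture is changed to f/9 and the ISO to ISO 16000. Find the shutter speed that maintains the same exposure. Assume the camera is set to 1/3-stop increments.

Aperture: f/20 → f/18 → f/16 → f/14 → f/13 → f/11 → f/10 → f/9 — 2 1/3 stops larger aperture (brighter).
ISO: 1000 → 1250 → 1600 → 2000 → 2500 → 3200 → 4000 → 5000 → 6400 → 8000 → 10000 → 12800 → 16000 — 4 stops higher (brighter).
Net change so far: 6 1/3 stops brighter. Offset with the shutter speed: 1/50 → 1/60 → 1/80 → 1/100 → 1/125 → 1/160 → 1/200 → 1/250 → 1/320 → 1/400 → 1/500 → 1/640 → 1/800 → 1/1000 → 1/1250 → 1/1600 → 1/2000 → 1/2500 → 1/3200 → 1/4000.

1/4000s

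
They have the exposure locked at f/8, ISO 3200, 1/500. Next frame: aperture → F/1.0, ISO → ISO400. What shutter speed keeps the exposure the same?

1/4000s

Aperture: f/8 → f/5.6 → f/4 → f/2.8 → f/2 → f/1.4 → f/1.0 — 6 stops opened up (brighter).
ISO: 3200 → 1600 → 800 → 400 — 3 stops lower (darker).
Net change so far: 3 stops brighter. Offset with the shutter speed: 1/500 → 1/1000 → 1/2000 → 1/4000.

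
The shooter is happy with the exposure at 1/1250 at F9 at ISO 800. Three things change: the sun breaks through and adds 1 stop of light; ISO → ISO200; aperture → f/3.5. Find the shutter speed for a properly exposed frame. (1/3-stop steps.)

Scene light: 1 stop brighter.
ISO: 800 → 640 → 500 → 400 → 320 → 250 → 200 — 2 stops dropped (darker).
Aperture: f/9 → f/8 → f/7.1 → f/6.3 → f/5.6 → f/5 → f/4.5 → f/4 → f/3.5 — 2 2/3 stops wider (brighter).
Net so far: 1 2/3 stops brighter. Shutter speed: 1/1250 → 1/1600 → 1/2000 → 1/2500 → 1/3200 → 1/4000.

1/4000s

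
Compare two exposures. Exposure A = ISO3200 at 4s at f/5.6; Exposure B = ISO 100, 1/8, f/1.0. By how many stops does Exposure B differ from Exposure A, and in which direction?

5 stops darker

Aperture: f/5.6 → f/4 → f/2.8 → f/2 → f/1.4 → f/1.0 — 5 stops wider (brighter).
Shutter speed: 4 → 2 → 1 → 1/2 → 1/4 → 1/8 — 5 stops faster (darker).
ISO: 3200 → 1600 → 800 → 400 → 200 → 100 — 5 stops dropped (darker).
Net: +5 −5 −5 = −5 stops.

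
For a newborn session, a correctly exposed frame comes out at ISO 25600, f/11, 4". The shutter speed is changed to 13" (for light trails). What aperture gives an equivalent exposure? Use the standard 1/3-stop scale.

Shutter speed: 4 → 5 → 6 → 8 → 10 → 13 — 1 2/3 stops longer (brighter).
Need 1 2/3 stops darker from the aperture: f/11 → f/13 → f/14 → f/16 → f/18 → f/20.

f/20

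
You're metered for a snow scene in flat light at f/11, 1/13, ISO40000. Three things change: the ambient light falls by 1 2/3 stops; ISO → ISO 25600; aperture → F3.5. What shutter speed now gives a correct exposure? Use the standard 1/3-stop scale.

1/25s

Scene light: 1 2/3 stops darker.
ISO: 40000 → 32000 → 25600 — 2/3 stop dropped (darker).
Aperture: f/11 → f/10 → f/9 → f/8 → f/7.1 → f/6.3 → f/5.6 → f/5 → f/4.5 → f/4 → f/3.5 — 3 1/3 stops opened up (brighter).
Net so far: 1 stop brighter. Shutter speed: 1/13 → 1/15 → 1/20 → 1/25.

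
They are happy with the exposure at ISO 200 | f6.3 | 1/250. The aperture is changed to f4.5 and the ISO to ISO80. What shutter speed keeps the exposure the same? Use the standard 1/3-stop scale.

Aperture: f/6.3 → f/5.6 → f/5 → f/4.5 — 1 stop opened up (brighter).
ISO: 200 → 160 → 125 → 100 → 80 — 1 1/3 stops dropped (darker).
Net change so far: 1/3 stop darker. Offset with the shutter speed: 1/250 → 1/200.

1/200s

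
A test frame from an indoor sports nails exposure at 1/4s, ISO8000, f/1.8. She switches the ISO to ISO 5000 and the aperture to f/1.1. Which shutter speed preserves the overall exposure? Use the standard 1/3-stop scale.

ISO: 8000 → 6400 → 5000 — 2/3 stop lower (darker).
Aperture: f/1.8 → f/1.6 → f/1.4 → f/1.2 → f/1.1 — 1 1/3 stops opened up (brighter).
Net change so far: 2/3 stop brighter. Offset with the shutter speed: 1/4 → 1/5 → 1/6.

1/6s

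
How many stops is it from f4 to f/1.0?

4 stops

f/4 → f/2.8 → f/2 → f/1.4 → f/1.0 — count the steps: 4 stops.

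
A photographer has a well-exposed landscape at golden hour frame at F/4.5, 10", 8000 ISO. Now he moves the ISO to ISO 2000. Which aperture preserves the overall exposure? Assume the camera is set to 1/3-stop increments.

f/2.2

ISO: 8000 → 6400 → 5000 → 4000 → 3200 → 2500 → 2000 — 2 stops dropped (darker).
Need 2 stops brighter from the aperture: f/4.5 → f/4 → f/3.5 → f/3.2 → f/2.8 → f/2.5 → f/2.2.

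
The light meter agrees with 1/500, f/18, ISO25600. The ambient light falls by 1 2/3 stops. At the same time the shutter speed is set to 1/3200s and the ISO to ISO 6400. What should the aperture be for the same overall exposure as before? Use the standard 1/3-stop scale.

Scene light: 1 2/3 stops darker.
Shutter speed: 1/500 → 1/640 → 1/800 → 1/1000 → 1/1250 → 1/1600 → 1/2000 → 1/2500 → 1/3200 — 2 2/3 stops faster (darker).
ISO: 25600 → 20000 → 16000 → 12800 → 10000 → 8000 → 6400 — 2 stops lower (darker).
Net so far: 6 1/3 stops darker. Aperture: f/18 → f/16 → f/14 → f/13 → f/11 → f/10 → f/9 → f/8 → f/7.1 → f/6.3 → f/5.6 → f/5 → f/4.5 → f/4 → f/3.5 → f/3.2 → f/2.8 → f/2.5 → f/2.2 → f/2.

f/2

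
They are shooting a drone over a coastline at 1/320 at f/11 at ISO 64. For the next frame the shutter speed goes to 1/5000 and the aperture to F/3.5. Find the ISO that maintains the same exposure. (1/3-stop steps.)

Shutter speed: 1/320 → 1/400 → 1/500 → 1/640 → 1/800 → 1/1000 → 1/1250 → 1/1600 → 1/2000 → 1/2500 → 1/3200 → 1/4000 → 1/5000 — 4 stops shorter (darker).
Aperture: f/11 → f/10 → f/9 → f/8 → f/7.1 → f/6.3 → f/5.6 → f/5 → f/4.5 → f/4 → f/3.5 — 3 1/3 stops wider (brighter).
Net change so far: 2/3 stop darker. Offset with the ISO: 64 → 80 → 100.

ISO 100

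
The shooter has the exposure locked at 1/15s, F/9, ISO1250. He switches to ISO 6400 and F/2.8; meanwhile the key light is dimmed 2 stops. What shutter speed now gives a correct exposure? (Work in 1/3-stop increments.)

1/200s

Scene light: 2 stops darker.
ISO: 1250 → 1600 → 2000 → 2500 → 3200 → 4000 → 5000 → 6400 — 2 1/3 stops raised (brighter).
Aperture: f/9 → f/8 → f/7.1 → f/6.3 → f/5.6 → f/5 → f/4.5 → f/4 → f/3.5 → f/3.2 → f/2.8 — 3 1/3 stops opened up (brighter).
Net so far: 3 2/3 stops brighter. Shutter speed: 1/15 → 1/20 → 1/25 → 1/30 → 1/40 → 1/50 → 1/60 → 1/80 → 1/100 → 1/125 → 1/160 → 1/200.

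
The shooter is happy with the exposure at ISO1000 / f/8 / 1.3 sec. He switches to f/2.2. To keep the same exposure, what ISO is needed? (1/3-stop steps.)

Aperture: f/8 → f/7.1 → f/6.3 → f/5.6 → f/5 → f/4.5 → f/4 → f/3.5 → f/3.2 → f/2.8 → f/2.5 → f/2.2 — 3 2/3 stops wider (brighter).
Need 3 2/3 stops darker from the ISO: 1000 → 800 → 640 → 500 → 400 → 320 → 250 → 200 → 160 → 125 → 100 → 80.

ISO 80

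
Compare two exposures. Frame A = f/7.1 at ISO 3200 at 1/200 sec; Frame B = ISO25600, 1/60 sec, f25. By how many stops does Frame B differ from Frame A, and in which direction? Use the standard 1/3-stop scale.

1 stop brighter

Aperture: f/7.1 → f/8 → f/9 → f/10 → f/11 → f/13 → f/14 → f/16 → f/18 → f/20 → f/22 → f/25 — 3 2/3 stops smaller aperture (darker).
Shutter speed: 1/200 → 1/160 → 1/125 → 1/100 → 1/80 → 1/60 — 1 2/3 stops slower (brighter).
ISO: 3200 → 4000 → 5000 → 6400 → 8000 → 10000 → 12800 → 16000 → 20000 → 25600 — 3 stops raised (brighter).
Net: −3 2/3 +1 2/3 +3 = +1 stop.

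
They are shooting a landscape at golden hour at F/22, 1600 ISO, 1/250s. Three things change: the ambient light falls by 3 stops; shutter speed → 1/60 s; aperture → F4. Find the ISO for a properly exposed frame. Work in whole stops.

ISO 100

Scene light: 3 stops darker.
Shutter speed: 1/250 → 1/125 → 1/60 — 2 stops longer (brighter).
Aperture: f/22 → f/16 → f/11 → f/8 → f/5.6 → f/4 — 5 stops wider (brighter).
Net so far: 4 stops brighter. ISO: 1600 → 800 → 400 → 200 → 100.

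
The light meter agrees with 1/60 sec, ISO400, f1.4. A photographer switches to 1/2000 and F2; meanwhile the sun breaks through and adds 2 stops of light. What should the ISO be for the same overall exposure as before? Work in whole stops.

Scene light: 2 stops brighter.
Shutter speed: 1/60 → 1/125 → 1/250 → 1/500 → 1/1000 → 1/2000 — 5 stops faster (darker).
Aperture: f/1.4 → f/2 — 1 stop smaller aperture (darker).
Net so far: 4 stops darker. ISO: 400 → 800 → 1600 → 3200 → 6400.

ISO 6400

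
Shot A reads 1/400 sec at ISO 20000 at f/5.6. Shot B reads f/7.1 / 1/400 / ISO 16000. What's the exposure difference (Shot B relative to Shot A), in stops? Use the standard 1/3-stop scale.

1 stop darker

Aperture: f/5.6 → f/6.3 → f/7.1 — 2/3 stop smaller aperture (darker).
Shutter speed: unchanged.
ISO: 20000 → 16000 — 1/3 stop dropped (darker).
Net: −2/3 −1/3 = −1 stop.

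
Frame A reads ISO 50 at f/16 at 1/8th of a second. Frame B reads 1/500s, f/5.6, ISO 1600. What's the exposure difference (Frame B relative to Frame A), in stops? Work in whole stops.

Aperture: f/16 → f/11 → f/8 → f/5.6 — 3 stops wider (brighter).
Shutter speed: 1/8 → 1/15 → 1/30 → 1/60 → 1/125 → 1/250 → 1/500 — 6 stops shorter (darker).
ISO: 50 → 100 → 200 → 400 → 800 → 1600 — 5 stops higher (brighter).
Net: +3 −6 +5 = +2 stops.

2 stops brighter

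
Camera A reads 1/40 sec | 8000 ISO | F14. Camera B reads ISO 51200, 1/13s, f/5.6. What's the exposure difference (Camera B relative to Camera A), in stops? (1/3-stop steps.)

7 stops brighter

Aperture: f/14 → f/13 → f/11 → f/10 → f/9 → f/8 → f/7.1 → f/6.3 → f/5.6 — 2 2/3 stops wider (brighter).
Shutter speed: 1/40 → 1/30 → 1/25 → 1/20 → 1/15 → 1/13 — 1 2/3 stops slower (brighter).
ISO: 8000 → 10000 → 12800 → 16000 → 20000 → 25600 → 32000 → 40000 → 51200 — 2 2/3 stops higher (brighter).
Net: +2 2/3 +1 2/3 +2 2/3 = +7 stops.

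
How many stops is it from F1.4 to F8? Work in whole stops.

f/1.4 → f/2 → f/2.8 → f/4 → f/5.6 → f/8 — count the steps: 5 stops.

5 stops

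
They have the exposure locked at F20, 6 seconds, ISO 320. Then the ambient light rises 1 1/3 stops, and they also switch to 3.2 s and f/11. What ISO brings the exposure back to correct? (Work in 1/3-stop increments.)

Scene light: 1 1/3 stops brighter.
Shutter speed: 6 → 5 → 4 → 3.2 — 1 stop shorter (darker).
Aperture: f/20 → f/18 → f/16 → f/14 → f/13 → f/11 — 1 2/3 stops larger aperture (brighter).
Net so far: 2 stops brighter. ISO: 320 → 250 → 200 → 160 → 125 → 100 → 80.

ISO 80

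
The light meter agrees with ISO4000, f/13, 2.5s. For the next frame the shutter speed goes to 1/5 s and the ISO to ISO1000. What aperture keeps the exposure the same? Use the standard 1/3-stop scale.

f/1.8

Shutter speed: 2.5 → 2 → 1.6 → 1.3 → 1 → 0.8 → 0.6 → 0.5 → 0.4 → 0.3 → 1/4 → 1/5 — 3 2/3 stops faster (darker).
ISO: 4000 → 3200 → 2500 → 2000 → 1600 → 1250 → 1000 — 2 stops lower (darker).
Net change so far: 5 2/3 stops darker. Offset with the aperture: f/13 → f/11 → f/10 → f/9 → f/8 → f/7.1 → f/6.3 → f/5.6 → f/5 → f/4.5 → f/4 → f/3.5 → f/3.2 → f/2.8 → f/2.5 → f/2.2 → f/2 → f/1.8.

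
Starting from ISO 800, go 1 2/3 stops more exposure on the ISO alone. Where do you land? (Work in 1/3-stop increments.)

ISO: 800 → 1000 → 1250 → 1600 → 2000 → 2500 — 1 2/3 stops raised (brighter).

ISO 2500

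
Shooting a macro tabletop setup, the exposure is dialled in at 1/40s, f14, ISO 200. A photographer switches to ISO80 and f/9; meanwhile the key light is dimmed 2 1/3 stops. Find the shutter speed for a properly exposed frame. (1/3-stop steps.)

1/8s

Scene light: 2 1/3 stops darker.
ISO: 200 → 160 → 125 → 100 → 80 — 1 1/3 stops lower (darker).
Aperture: f/14 → f/13 → f/11 → f/10 → f/9 — 1 1/3 stops opened up (brighter).
Net so far: 2 1/3 stops darker. Shutter speed: 1/40 → 1/30 → 1/25 → 1/20 → 1/15 → 1/13 → 1/10 → 1/8.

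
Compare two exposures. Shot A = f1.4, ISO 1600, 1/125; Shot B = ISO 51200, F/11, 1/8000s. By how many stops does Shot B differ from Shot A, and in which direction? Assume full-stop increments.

Aperture: f/1.4 → f/2 → f/2.8 → f/4 → f/5.6 → f/8 → f/11 — 6 stops narrower (darker).
Shutter speed: 1/125 → 1/250 → 1/500 → 1/1000 → 1/2000 → 1/4000 → 1/8000 — 6 stops shorter (darker).
ISO: 1600 → 3200 → 6400 → 12800 → 25600 → 51200 — 5 stops higher (brighter).
Net: −6 −6 +5 = −7 stops.

7 stops darker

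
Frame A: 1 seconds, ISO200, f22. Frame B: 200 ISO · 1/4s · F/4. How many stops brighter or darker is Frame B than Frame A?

Aperture: f/22 → f/16 → f/11 → f/8 → f/5.6 → f/4 — 5 stops wider (brighter).
Shutter speed: 1 → 1/2 → 1/4 — 2 stops faster (darker).
ISO: unchanged.
Net: +5 −2 = +3 stops.

3 stops brighter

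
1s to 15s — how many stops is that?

1 → 2 → 4 → 8 → 15 — count the steps: 4 stops.

4 stops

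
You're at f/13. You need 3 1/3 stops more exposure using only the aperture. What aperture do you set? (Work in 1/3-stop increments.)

Aperture: f/13 → f/11 → f/10 → f/9 → f/8 → f/7.1 → f/6.3 → f/5.6 → f/5 → f/4.5 → f/4 — 3 1/3 stops larger aperture (brighter).

f/4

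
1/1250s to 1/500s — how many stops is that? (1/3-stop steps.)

1 1/3 stops

1/1250 → 1/1000 → 1/800 → 1/640 → 1/500 — count the steps: 4 third-stops = 1 1/3 stops.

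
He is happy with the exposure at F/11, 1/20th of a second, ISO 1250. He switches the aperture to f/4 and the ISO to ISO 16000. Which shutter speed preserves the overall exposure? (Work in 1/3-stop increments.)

1/2000s

Aperture: f/11 → f/10 → f/9 → f/8 → f/7.1 → f/6.3 → f/5.6 → f/5 → f/4.5 → f/4 — 3 stops larger aperture (brighter).
ISO: 1250 → 1600 → 2000 → 2500 → 3200 → 4000 → 5000 → 6400 → 8000 → 10000 → 12800 → 16000 — 3 2/3 stops higher (brighter).
Net change so far: 6 2/3 stops brighter. Offset with the shutter speed: 1/20 → 1/25 → 1/30 → 1/40 → 1/50 → 1/60 → 1/80 → 1/100 → 1/125 → 1/160 → 1/200 → 1/250 → 1/320 → 1/400 → 1/500 → 1/640 → 1/800 → 1/1000 → 1/1250 → 1/1600 → 1/2000.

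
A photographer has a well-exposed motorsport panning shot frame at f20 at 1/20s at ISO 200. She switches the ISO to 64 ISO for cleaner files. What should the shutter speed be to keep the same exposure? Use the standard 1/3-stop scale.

ISO: 200 → 160 → 125 → 100 → 80 → 64 — 1 2/3 stops dropped (darker).
Need 1 2/3 stops brighter from the shutter speed: 1/20 → 1/15 → 1/13 → 1/10 → 1/8 → 1/6.

1/6s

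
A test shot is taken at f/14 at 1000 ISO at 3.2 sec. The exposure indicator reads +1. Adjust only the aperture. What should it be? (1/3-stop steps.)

f/20

Overexposed by 1 stop → need 1 stop darker.
Aperture: f/14 → f/16 → f/18 → f/20.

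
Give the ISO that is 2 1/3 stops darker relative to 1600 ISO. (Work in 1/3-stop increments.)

ISO 320

ISO: 1600 → 1250 → 1000 → 800 → 640 → 500 → 400 → 320 — 2 1/3 stops dropped (darker).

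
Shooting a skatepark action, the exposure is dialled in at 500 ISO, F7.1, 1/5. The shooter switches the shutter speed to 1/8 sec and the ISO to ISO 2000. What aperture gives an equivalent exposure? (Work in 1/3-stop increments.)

f/11

Shutter speed: 1/5 → 1/6 → 1/8 — 2/3 stop shorter (darker).
ISO: 500 → 640 → 800 → 1000 → 1250 → 1600 → 2000 — 2 stops raised (brighter).
Net change so far: 1 1/3 stops brighter. Offset with the aperture: f/7.1 → f/8 → f/9 → f/10 → f/11.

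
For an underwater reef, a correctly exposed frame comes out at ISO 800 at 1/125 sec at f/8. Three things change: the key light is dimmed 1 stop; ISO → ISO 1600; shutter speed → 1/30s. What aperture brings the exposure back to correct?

Scene light: 1 stop darker.
ISO: 800 → 1600 — 1 stop higher (brighter).
Shutter speed: 1/125 → 1/60 → 1/30 — 2 stops longer (brighter).
Net so far: 2 stops brighter. Aperture: f/8 → f/11 → f/16.

f/16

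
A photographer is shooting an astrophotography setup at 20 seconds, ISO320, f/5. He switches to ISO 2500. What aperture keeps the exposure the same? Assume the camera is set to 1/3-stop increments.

ISO: 320 → 400 → 500 → 640 → 800 → 1000 → 1250 → 1600 → 2000 → 2500 — 3 stops higher (brighter).
Need 3 stops darker from the aperture: f/5 → f/5.6 → f/6.3 → f/7.1 → f/8 → f/9 → f/10 → f/11 → f/13 → f/14.

f/14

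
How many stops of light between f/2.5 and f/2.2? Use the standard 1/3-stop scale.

1/3 stop

f/2.5 → f/2.2 — count the steps: 1 third-stops = 1/3 stop.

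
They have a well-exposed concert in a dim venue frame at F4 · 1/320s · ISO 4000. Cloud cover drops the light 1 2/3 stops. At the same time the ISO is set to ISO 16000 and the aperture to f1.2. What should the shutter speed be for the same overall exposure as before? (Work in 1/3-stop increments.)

1/4000s

Scene light: 1 2/3 stops darker.
ISO: 4000 → 5000 → 6400 → 8000 → 10000 → 12800 → 16000 — 2 stops higher (brighter).
Aperture: f/4 → f/3.5 → f/3.2 → f/2.8 → f/2.5 → f/2.2 → f/2 → f/1.8 → f/1.6 → f/1.4 → f/1.2 — 3 1/3 stops larger aperture (brighter).
Net so far: 3 2/3 stops brighter. Shutter speed: 1/320 → 1/400 → 1/500 → 1/640 → 1/800 → 1/1000 → 1/1250 → 1/1600 → 1/2000 → 1/2500 → 1/3200 → 1/4000.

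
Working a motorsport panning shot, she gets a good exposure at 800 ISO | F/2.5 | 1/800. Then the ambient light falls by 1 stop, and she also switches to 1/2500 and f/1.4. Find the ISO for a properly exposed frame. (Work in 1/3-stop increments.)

ISO 1600

Scene light: 1 stop darker.
Shutter speed: 1/800 → 1/1000 → 1/1250 → 1/1600 → 1/2000 → 1/2500 — 1 2/3 stops shorter (darker).
Aperture: f/2.5 → f/2.2 → f/2 → f/1.8 → f/1.6 → f/1.4 — 1 2/3 stops wider (brighter).
Net so far: 1 stop darker. ISO: 800 → 1000 → 1250 → 1600.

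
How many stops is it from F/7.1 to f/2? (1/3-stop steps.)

f/7.1 → f/6.3 → f/5.6 → f/5 → f/4.5 → f/4 → f/3.5 → f/3.2 → f/2.8 → f/2.5 → f/2.2 → f/2 — count the steps: 11 third-stops = 3 2/3 stops.

3 2/3 stops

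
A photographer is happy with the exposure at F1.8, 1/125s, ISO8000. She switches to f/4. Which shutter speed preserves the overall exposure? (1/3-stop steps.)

Aperture: f/1.8 → f/2 → f/2.2 → f/2.5 → f/2.8 → f/3.2 → f/3.5 → f/4 — 2 1/3 stops narrower (darker).
Need 2 1/3 stops brighter from the shutter speed: 1/125 → 1/100 → 1/80 → 1/60 → 1/50 → 1/40 → 1/30 → 1/25.

1/25s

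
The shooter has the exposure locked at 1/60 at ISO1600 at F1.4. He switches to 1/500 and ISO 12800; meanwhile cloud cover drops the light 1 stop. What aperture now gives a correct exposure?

Scene light: 1 stop darker.
Shutter speed: 1/60 → 1/125 → 1/250 → 1/500 — 3 stops shorter (darker).
ISO: 1600 → 3200 → 6400 → 12800 — 3 stops raised (brighter).
Net so far: 1 stop darker. Aperture: f/1.4 → f/1.0.

f/1.0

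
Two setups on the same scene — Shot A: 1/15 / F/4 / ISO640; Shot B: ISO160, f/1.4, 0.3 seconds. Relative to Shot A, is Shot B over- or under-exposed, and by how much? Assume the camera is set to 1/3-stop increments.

Aperture: f/4 → f/3.5 → f/3.2 → f/2.8 → f/2.5 → f/2.2 → f/2 → f/1.8 → f/1.6 → f/1.4 — 3 stops wider (brighter).
Shutter speed: 1/15 → 1/13 → 1/10 → 1/8 → 1/6 → 1/5 → 1/4 → 0.3 — 2 1/3 stops longer (brighter).
ISO: 640 → 500 → 400 → 320 → 250 → 200 → 160 — 2 stops lower (darker).
Net: +3 +2 1/3 −2 = +3 1/3 stops.

3 1/3 stops brighter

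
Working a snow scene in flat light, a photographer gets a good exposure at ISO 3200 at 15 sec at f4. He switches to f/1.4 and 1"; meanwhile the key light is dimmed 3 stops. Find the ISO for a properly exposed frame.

Scene light: 3 stops darker.
Aperture: f/4 → f/2.8 → f/2 → f/1.4 — 3 stops wider (brighter).
Shutter speed: 15 → 8 → 4 → 2 → 1 — 4 stops faster (darker).
Net so far: 4 stops darker. ISO: 3200 → 6400 → 12800 → 25600 → 51200.

ISO 51200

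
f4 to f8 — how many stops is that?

2 stops

f/4 → f/5.6 → f/8 — count the steps: 2 stops.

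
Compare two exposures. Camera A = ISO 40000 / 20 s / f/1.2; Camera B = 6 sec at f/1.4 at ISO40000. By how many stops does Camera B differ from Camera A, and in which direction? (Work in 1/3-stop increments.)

2 stops darker

Aperture: f/1.2 → f/1.4 — 1/3 stop smaller aperture (darker).
Shutter speed: 20 → 15 → 13 → 10 → 8 → 6 — 1 2/3 stops faster (darker).
ISO: unchanged.
Net: −1/3 −1 2/3 = −2 stops.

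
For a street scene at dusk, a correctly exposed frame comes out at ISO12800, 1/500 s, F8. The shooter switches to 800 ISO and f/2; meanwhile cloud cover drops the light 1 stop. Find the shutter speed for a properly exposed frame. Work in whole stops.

1/250s

Scene light: 1 stop darker.
ISO: 12800 → 6400 → 3200 → 1600 → 800 — 4 stops lower (darker).
Aperture: f/8 → f/5.6 → f/4 → f/2.8 → f/2 — 4 stops larger aperture (brighter).
Net so far: 1 stop darker. Shutter speed: 1/500 → 1/250.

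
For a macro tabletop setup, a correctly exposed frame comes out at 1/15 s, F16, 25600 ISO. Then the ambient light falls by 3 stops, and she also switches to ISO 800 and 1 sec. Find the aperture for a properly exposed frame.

f/4

Scene light: 3 stops darker.
ISO: 25600 → 12800 → 6400 → 3200 → 1600 → 800 — 5 stops lower (darker).
Shutter speed: 1/15 → 1/8 → 1/4 → 1/2 → 1 — 4 stops longer (brighter).
Net so far: 4 stops darker. Aperture: f/16 → f/11 → f/8 → f/5.6 → f/4.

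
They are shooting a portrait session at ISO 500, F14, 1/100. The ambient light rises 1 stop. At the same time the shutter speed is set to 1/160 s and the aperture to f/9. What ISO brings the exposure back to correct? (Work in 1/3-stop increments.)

ISO 160

Scene light: 1 stop brighter.
Shutter speed: 1/100 → 1/125 → 1/160 — 2/3 stop shorter (darker).
Aperture: f/14 → f/13 → f/11 → f/10 → f/9 — 1 1/3 stops opened up (brighter).
Net so far: 1 2/3 stops brighter. ISO: 500 → 400 → 320 → 250 → 200 → 160.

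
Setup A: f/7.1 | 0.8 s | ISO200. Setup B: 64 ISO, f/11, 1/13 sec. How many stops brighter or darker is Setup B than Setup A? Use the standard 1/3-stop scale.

6 1/3 stops darker

Aperture: f/7.1 → f/8 → f/9 → f/10 → f/11 — 1 1/3 stops narrower (darker).
Shutter speed: 0.8 → 0.6 → 0.5 → 0.4 → 0.3 → 1/4 → 1/5 → 1/6 → 1/8 → 1/10 → 1/13 — 3 1/3 stops shorter (darker).
ISO: 200 → 160 → 125 → 100 → 80 → 64 — 1 2/3 stops lower (darker).
Net: −1 1/3 −3 1/3 −1 2/3 = −6 1/3 stops.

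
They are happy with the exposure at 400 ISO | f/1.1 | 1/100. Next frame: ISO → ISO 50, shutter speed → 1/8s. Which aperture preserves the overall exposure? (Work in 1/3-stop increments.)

f/1.4

ISO: 400 → 320 → 250 → 200 → 160 → 125 → 100 → 80 → 64 → 50 — 3 stops lower (darker).
Shutter speed: 1/100 → 1/80 → 1/60 → 1/50 → 1/40 → 1/30 → 1/25 → 1/20 → 1/15 → 1/13 → 1/10 → 1/8 — 3 2/3 stops slower (brighter).
Net change so far: 2/3 stop brighter. Offset with the aperture: f/1.1 → f/1.2 → f/1.4.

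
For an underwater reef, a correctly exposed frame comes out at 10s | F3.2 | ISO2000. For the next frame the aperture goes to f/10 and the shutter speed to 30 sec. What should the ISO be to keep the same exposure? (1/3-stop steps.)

ISO 6400

Aperture: f/3.2 → f/3.5 → f/4 → f/4.5 → f/5 → f/5.6 → f/6.3 → f/7.1 → f/8 → f/9 → f/10 — 3 1/3 stops narrower (darker).
Shutter speed: 10 → 13 → 15 → 20 → 25 → 30 — 1 2/3 stops longer (brighter).
Net change so far: 1 2/3 stops darker. Offset with the ISO: 2000 → 2500 → 3200 → 4000 → 5000 → 6400.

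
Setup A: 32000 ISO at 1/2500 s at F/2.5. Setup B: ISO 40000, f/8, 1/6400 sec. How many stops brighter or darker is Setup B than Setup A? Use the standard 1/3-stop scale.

4 1/3 stops darker

Aperture: f/2.5 → f/2.8 → f/3.2 → f/3.5 → f/4 → f/4.5 → f/5 → f/5.6 → f/6.3 → f/7.1 → f/8 — 3 1/3 stops stopped down (darker).
Shutter speed: 1/2500 → 1/3200 → 1/4000 → 1/5000 → 1/6400 — 1 1/3 stops faster (darker).
ISO: 32000 → 40000 — 1/3 stop raised (brighter).
Net: −3 1/3 −1 1/3 +1/3 = −4 1/3 stops.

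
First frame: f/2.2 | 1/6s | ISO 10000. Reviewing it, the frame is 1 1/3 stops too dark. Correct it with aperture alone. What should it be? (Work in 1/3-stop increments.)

f/1.4

Underexposed by 1 1/3 stops → need 1 1/3 stops brighter.
Aperture: f/2.2 → f/2 → f/1.8 → f/1.6 → f/1.4.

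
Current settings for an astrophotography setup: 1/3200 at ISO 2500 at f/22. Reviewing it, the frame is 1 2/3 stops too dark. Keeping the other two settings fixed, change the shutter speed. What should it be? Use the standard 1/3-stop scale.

1/1000s

Underexposed by 1 2/3 stops → need 1 2/3 stops brighter.
Shutter speed: 1/3200 → 1/2500 → 1/2000 → 1/1600 → 1/1250 → 1/1000.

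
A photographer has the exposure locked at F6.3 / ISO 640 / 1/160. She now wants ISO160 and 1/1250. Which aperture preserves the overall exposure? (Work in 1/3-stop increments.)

ISO: 640 → 500 → 400 → 320 → 250 → 200 → 160 — 2 stops dropped (darker).
Shutter speed: 1/160 → 1/200 → 1/250 → 1/320 → 1/400 → 1/500 → 1/640 → 1/800 → 1/1000 → 1/1250 — 3 stops shorter (darker).
Net change so far: 5 stops darker. Offset with the aperture: f/6.3 → f/5.6 → f/5 → f/4.5 → f/4 → f/3.5 → f/3.2 → f/2.8 → f/2.5 → f/2.2 → f/2 → f/1.8 → f/1.6 → f/1.4 → f/1.2 → f/1.1.

f/1.1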